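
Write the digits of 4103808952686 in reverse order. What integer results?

6862598083014

Reversing 4103808952686 gives 6862598083014.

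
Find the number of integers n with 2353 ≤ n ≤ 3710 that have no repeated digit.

713

The integers in [2353, 3710] that have no repeated digit: 2354, 2356, 2357, 2358, 2359, 2360, …, 3709, 3710.
713 qualify.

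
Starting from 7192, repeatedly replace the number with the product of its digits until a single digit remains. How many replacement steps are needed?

7192 → 126 → 12 → 2 (3 steps)

3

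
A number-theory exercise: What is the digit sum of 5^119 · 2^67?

130

5^119 · 2^67 = 22204460492503130808472633361816406250000000000000000000000000000000000000000000000000000000000000000000
Sum of its 104 digits: 130.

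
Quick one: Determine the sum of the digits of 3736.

3+7+3+6 = 19

19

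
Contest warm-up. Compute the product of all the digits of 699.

486

6×9×9 = 486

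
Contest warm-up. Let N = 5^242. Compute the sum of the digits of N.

5^242 = 14149498560666738074232998892012174657316454997092403421222835765524220810301320491780517893688997030396800686401371608837316770114489461462881081388331949710845947265625
Sum of its 170 digits: 754.

754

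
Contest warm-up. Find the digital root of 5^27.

8

The digital root of n equals n mod 9 (or 9 when 9 | n), so we need 5^27 mod 9.
5^27 ≡ 8 (mod 9), so the digital root is 8.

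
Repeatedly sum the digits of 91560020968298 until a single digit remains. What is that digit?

9+1+5+6+0+0+2+0+9+6+8+2+9+8 = 65
6+5 = 11
1+1 = 2

2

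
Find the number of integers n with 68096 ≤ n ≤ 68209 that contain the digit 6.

114

The integers in [68096, 68209] that contain the digit 6: 68096, 68097, 68098, 68099, 68100, 68101, …, 68208, 68209.
114 qualify.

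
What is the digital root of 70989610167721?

7+0+9+8+9+6+1+0+1+6+7+7+2+1 = 64
6+4 = 10
1+0 = 1

1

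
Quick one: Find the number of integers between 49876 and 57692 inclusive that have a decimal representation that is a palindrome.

79

The integers in [49876, 57692] that have a decimal representation that is a palindrome: 49894, 49994, 50005, 50105, 50205, 50305, …, 57575, 57675.
79 qualify.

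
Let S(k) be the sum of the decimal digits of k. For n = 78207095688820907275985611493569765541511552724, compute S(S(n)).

10

First digit sum: 226.
2+2+6 = 10.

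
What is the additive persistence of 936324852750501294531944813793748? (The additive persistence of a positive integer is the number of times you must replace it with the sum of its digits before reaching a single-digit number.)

936324852750501294531944813793748 → 151 → 7 (2 steps)

2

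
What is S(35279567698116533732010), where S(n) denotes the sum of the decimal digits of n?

99

3+5+2+7+9+5+6+7+6+9+8+1+1+6+5+3+3+7+3+2+0+1+0 = 99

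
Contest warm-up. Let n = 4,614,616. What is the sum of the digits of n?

28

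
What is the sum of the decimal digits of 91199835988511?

77

9+1+1+9+9+8+3+5+9+8+8+5+1+1 = 77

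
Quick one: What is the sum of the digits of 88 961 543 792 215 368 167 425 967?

8+8+9+6+1+5+4+3+7+9+2+2+1+5+3+6+8+1+6+7+4+2+5+9+6+7 = 134

134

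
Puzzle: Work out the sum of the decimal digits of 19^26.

19^26 = 1768453418076865701195582595329481
Sum of its 34 digits: 163.

163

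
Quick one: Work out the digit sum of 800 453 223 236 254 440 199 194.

90

8+0+0+4+5+3+2+2+3+2+3+6+2+5+4+4+4+0+1+9+9+1+9+4 = 90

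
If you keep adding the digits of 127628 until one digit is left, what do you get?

1+2+7+6+2+8 = 26
2+6 = 8
(Equivalently, 127628 mod 9 = 8.)

8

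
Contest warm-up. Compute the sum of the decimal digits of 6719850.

36

6+7+1+9+8+5+0 = 36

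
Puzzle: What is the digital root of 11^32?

The digital root of n equals n mod 9 (or 9 when 9 | n), so we need 11^32 mod 9.
11^32 ≡ 4 (mod 9), so the digital root is 4.

4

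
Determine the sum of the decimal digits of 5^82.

247

5^82 = 2067951531382569187178521730174907133914530277252197265625
Sum of its 58 digits: 247.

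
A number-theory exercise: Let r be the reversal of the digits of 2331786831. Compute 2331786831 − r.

944915499

Reverse of 2331786831 is 1386871332.
2331786831 − 1386871332 = 944915499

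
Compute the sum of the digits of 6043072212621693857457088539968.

6+0+4+3+0+7+2+2+1+2+6+2+1+6+9+3+8+5+7+4+5+7+0+8+8+5+3+9+9+6+8 = 146

146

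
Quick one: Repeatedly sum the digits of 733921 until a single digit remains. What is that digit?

7

7+3+3+9+2+1 = 25
2+5 = 7
(Equivalently, 733921 mod 9 = 7.)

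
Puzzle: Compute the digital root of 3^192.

9

The digital root of n equals n mod 9 (or 9 when 9 | n), so we need 3^192 mod 9.
3^192 ≡ 0 (mod 9), so the digital root is 9.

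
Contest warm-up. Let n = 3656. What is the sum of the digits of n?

20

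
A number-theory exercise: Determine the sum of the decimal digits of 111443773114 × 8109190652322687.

123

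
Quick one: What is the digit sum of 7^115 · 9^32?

621

7^115 · 9^32 = 52727223592237058387985564793064190372183948293049857963967470628091875098825172988078673655962851965171618703505015365259200983
Sum of its 128 digits: 621.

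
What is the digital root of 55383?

5+5+3+8+3 = 24
2+4 = 6
(Equivalently, 55383 mod 9 = 6.)

6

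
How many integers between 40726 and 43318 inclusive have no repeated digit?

915

The integers in [40726, 43318] that have no repeated digit: 40726, 40728, 40729, 40731, 40732, 40735, …, 43297, 43298.
915 qualify.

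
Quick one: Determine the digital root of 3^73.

9

The digital root of n equals n mod 9 (or 9 when 9 | n), so we need 3^73 mod 9.
3^73 ≡ 0 (mod 9), so the digital root is 9.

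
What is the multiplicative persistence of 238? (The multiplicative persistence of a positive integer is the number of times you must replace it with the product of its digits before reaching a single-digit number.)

3

238 → 48 → 32 → 6 (3 steps)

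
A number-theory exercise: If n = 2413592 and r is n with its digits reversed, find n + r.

5366734

Reverse of 2413592 is 2953142.
2413592 + 2953142 = 5366734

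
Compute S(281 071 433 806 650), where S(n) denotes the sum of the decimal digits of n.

54

2+8+1+0+7+1+4+3+3+8+0+6+6+5+0 = 54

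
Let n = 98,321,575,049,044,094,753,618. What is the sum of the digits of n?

9+8+3+2+1+5+7+5+0+4+9+0+4+4+0+9+4+7+5+3+6+1+8 = 104

104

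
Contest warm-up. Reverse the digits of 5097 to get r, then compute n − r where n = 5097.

Reverse of 5097 is 7905.
5097 − 7905 = -2808

-2808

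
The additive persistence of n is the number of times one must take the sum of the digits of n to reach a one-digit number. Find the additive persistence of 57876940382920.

2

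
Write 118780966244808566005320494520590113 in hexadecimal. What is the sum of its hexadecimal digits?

193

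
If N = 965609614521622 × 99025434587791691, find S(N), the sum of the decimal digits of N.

965609614521622 × 99025434587791691 = 95619911720153629099470351442802
Sum of its 32 digits: 134.

134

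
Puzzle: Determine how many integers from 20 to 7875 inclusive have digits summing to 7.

118

The integers in [20, 7875] that have digits summing to 7: 25, 34, 43, 52, 61, 70, …, 6100, 7000.
118 qualify.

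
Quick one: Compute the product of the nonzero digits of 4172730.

1176

4×1×7×2×7×3 = 1176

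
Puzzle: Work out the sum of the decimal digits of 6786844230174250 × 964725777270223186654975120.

181

6786844230174250 × 964725777270223186654975120 = 6547443575166782851850867284240187014660000
Sum of its 43 digits: 181.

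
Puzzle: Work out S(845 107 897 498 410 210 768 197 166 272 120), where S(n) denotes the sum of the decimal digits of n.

8+4+5+1+0+7+8+9+7+4+9+8+4+1+0+2+1+0+7+6+8+1+9+7+1+6+6+2+7+2+1+2+0 = 143

143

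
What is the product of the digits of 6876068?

0

6×8×7×6×0×6×8 = 0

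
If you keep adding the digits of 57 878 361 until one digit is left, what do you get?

5+7+8+7+8+3+6+1 = 45
4+5 = 9

9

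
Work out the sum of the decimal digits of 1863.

18

1+8+6+3 = 18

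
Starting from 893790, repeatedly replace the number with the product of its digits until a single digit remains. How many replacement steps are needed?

893790 → 0 (1 step)

1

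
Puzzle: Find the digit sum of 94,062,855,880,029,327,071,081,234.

104

9+4+0+6+2+8+5+5+8+8+0+0+2+9+3+2+7+0+7+1+0+8+1+2+3+4 = 104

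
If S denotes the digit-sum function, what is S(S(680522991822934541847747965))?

11

First digit sum: 137.
1+3+7 = 11.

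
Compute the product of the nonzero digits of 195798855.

1×9×5×7×9×8×8×5×5 = 4536000

4536000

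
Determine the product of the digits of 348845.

3×4×8×8×4×5 = 15360

15360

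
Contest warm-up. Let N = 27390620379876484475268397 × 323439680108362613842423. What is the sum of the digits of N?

27390620379876484475268397 × 323439680108362613842423 = 8859213493636847797334735307063665056350389805931
Sum of its 49 digits: 235.

235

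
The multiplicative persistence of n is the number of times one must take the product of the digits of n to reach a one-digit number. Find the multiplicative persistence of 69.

3

69 → 54 → 20 → 0 (3 steps)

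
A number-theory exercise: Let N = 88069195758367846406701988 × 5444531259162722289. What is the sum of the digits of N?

216

88069195758367846406701988 × 5444531259162722289 = 479495489275754771705990507634741864428210532
Sum of its 45 digits: 216.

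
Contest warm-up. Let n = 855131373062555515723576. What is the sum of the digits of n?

100

8+5+5+1+3+1+3+7+3+0+6+2+5+5+5+5+1+5+7+2+3+5+7+6 = 100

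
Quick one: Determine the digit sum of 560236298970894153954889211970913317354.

186

5+6+0+2+3+6+2+9+8+9+7+0+8+9+4+1+5+3+9+5+4+8+8+9+2+1+1+9+7+0+9+1+3+3+1+7+3+5+4 = 186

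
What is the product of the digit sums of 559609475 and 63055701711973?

S(559609475) = 5+5+9+6+0+9+4+7+5 = 50.
S(63055701711973) = 6+3+0+5+5+7+0+1+7+1+1+9+7+3 = 55.
50 · 55 = 2750.

2750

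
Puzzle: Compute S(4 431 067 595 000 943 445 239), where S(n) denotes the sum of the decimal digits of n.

87

4+4+3+1+0+6+7+5+9+5+0+0+0+9+4+3+4+4+5+2+3+9 = 87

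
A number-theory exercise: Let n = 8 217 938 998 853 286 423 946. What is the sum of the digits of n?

8+2+1+7+9+3+8+9+9+8+8+5+3+2+8+6+4+2+3+9+4+6 = 124

124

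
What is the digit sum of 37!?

153

37! = 13763753091226345046315979581580902400000000
Sum of its 44 digits: 153.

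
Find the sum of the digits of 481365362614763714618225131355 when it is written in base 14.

165

481365362614763714618225131355 in base 14 is A9A953892B75A42C2510A56479.
Digit sum: 10+9+10+9+5+3+8+9+2+11+7+5+10+4+2+12+2+5+1+0+10+5+6+4+7+9 = 165.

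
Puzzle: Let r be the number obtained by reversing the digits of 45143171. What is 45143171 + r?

62277325

Reverse of 45143171 is 17134154.
45143171 + 17134154 = 62277325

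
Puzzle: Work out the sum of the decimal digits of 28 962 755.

44

2+8+9+6+2+7+5+5 = 44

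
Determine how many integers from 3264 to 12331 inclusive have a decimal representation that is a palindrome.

The integers in [3264, 12331] that have a decimal representation that is a palindrome: 3333, 3443, 3553, 3663, 3773, 3883, …, 12221, 12321.
91 qualify.

91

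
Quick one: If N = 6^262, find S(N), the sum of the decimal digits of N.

6^262 = 750978667534487317906753657151862698455562875338565020293491751486058138628499713772227500697805051480487388687834714092242902969610733180249264213201276456517601804702200685939765544358522280446405902336
Sum of its 204 digits: 918.

918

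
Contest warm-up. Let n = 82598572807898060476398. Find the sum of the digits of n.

8+2+5+9+8+5+7+2+8+0+7+8+9+8+0+6+0+4+7+6+3+9+8 = 129

129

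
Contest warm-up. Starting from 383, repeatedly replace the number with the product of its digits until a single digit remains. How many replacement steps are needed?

3

383 → 72 → 14 → 4 (3 steps)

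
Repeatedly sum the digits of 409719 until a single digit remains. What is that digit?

3

4+0+9+7+1+9 = 30
3+0 = 3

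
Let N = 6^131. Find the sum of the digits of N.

6^131 = 866590253542288183694051531743727863541126937352231440806438030493578436223913165685106824007076806656
Sum of its 102 digits: 432.

432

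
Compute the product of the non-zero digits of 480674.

4×8×6×7×4 = 5376

5376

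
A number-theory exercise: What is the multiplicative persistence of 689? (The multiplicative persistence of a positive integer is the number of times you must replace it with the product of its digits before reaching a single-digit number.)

3

689 → 432 → 24 → 8 (3 steps)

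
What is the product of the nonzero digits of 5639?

810

5×6×3×9 = 810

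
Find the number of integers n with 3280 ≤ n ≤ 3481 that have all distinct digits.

58

The integers in [3280, 3481] that have all distinct digits: 3280, 3281, 3284, 3285, 3286, 3287, …, 3480, 3481.
58 qualify.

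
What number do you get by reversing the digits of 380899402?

Reversing 380899402 gives 204998083.

204998083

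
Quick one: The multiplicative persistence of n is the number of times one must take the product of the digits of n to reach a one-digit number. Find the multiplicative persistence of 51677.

51677 → 1470 → 0 (2 steps)

2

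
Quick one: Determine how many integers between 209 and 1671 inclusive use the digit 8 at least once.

353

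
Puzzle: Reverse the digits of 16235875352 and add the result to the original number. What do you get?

41593728613

Reverse of 16235875352 is 25357853261.
16235875352 + 25357853261 = 41593728613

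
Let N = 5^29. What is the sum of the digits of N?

5^29 = 186264514923095703125
Sum of its 21 digits: 83.

83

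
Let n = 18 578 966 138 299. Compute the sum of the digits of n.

82

1+8+5+7+8+9+6+6+1+3+8+2+9+9 = 82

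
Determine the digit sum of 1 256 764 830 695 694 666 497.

119

1+2+5+6+7+6+4+8+3+0+6+9+5+6+9+4+6+6+6+4+9+7 = 119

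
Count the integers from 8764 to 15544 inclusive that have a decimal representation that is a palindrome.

The integers in [8764, 15544] that have a decimal representation that is a palindrome: 8778, 8888, 8998, 9009, 9119, 9229, …, 15351, 15451.
68 qualify.

68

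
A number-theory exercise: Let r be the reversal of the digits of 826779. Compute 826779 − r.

-150849

Reverse of 826779 is 977628.
826779 − 977628 = -150849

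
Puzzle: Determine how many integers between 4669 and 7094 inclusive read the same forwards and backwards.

The integers in [4669, 7094] that read the same forwards and backwards: 4774, 4884, 4994, 5005, 5115, 5225, …, 6996, 7007.
24 qualify.

24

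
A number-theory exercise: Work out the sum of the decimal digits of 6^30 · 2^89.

6^30 · 2^89 = 136838128432028829084989732602592408275587182886912
Sum of its 51 digits: 243.

243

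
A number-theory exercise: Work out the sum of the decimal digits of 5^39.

134

5^39 = 1818989403545856475830078125
Sum of its 28 digits: 134.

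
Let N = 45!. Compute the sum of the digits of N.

207

45! = 119622220865480194561963161495657715064383733760000000000
Sum of its 57 digits: 207.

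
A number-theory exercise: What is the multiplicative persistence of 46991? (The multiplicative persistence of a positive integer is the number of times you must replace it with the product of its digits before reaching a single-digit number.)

46991 → 1944 → 144 → 16 → 6 (4 steps)

4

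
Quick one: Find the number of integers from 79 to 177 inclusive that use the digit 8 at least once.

The integers in [79, 177] that use the digit 8 at least once: 80, 81, 82, 83, 84, 85, …, 158, 168.
18 qualify.

18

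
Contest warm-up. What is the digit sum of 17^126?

748

17^126 = 108783767007780578756341978903696172312196948605058760800497561844262049639382480021537202926399260746822769237627330128317595052865228257174775935947999969
Sum of its 156 digits: 748.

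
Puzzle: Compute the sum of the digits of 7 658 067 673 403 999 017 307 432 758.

136

7+6+5+8+0+6+7+6+7+3+4+0+3+9+9+9+0+1+7+3+0+7+4+3+2+7+5+8 = 136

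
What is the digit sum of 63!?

333

63! = 1982608315404440064116146708361898137544773690227268628106279599612729753600000000000000
Sum of its 88 digits: 333.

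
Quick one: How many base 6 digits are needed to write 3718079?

9

3718079 in base 6 is 211405155, which has 9 digits.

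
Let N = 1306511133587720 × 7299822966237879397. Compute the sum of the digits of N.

146

1306511133587720 × 7299822966237879397 = 9537299978609124512209153280204840
Sum of its 34 digits: 146.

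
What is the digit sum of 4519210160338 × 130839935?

4519210160338 × 130839935 = 591293163629963498030
Sum of its 21 digits: 98.

98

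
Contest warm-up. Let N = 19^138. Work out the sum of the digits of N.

838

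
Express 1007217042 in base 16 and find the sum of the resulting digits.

1007217042 in base 16 is 3C08E992.
Digit sum: 3+12+0+8+14+9+9+2 = 57.

57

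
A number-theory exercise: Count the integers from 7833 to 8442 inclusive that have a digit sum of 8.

The integers in [7833, 8442] that have a digit sum of 8: 8000.
1 qualifies.

1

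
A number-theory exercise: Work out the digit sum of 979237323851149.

9+7+9+2+3+7+3+2+3+8+5+1+1+4+9 = 73

73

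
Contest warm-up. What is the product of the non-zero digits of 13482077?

1×3×4×8×2×7×7 = 9408

9408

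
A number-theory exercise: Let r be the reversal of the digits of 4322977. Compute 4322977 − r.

Reverse of 4322977 is 7792234.
4322977 − 7792234 = -3469257

-3469257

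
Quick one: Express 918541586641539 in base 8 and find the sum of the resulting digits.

918541586641539 in base 8 is 32066424076731203.
Digit sum: 3+2+0+6+6+4+2+4+0+7+6+7+3+1+2+0+3 = 56.

56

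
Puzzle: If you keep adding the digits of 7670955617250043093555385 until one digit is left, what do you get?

2

7+6+7+0+9+5+5+6+1+7+2+5+0+0+4+3+0+9+3+5+5+5+3+8+5 = 110
1+1+0 = 2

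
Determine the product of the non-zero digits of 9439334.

9×4×3×9×3×3×4 = 34992

34992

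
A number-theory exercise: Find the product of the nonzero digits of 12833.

1×2×8×3×3 = 144

144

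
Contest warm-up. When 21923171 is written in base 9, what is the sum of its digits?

35

21923171 in base 9 is 45223838.
Digit sum: 4+5+2+2+3+8+3+8 = 35.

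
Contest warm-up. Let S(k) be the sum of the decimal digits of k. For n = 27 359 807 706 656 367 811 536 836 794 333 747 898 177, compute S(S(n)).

8

First digit sum: 215.
2+1+5 = 8.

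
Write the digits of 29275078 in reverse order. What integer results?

Reversing 29275078 gives 87057292.

87057292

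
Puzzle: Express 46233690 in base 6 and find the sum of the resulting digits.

25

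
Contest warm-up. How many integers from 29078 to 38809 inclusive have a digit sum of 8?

The integers in [29078, 38809] that have a digit sum of 8: 30005, 30014, 30023, 30032, 30041, 30050, …, 34100, 35000.
56 qualify.

56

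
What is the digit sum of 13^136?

13^136 = 31354213678733635911164650912479057287232380108133268143361865784085839771102774695632601950948771908816812831552943801338010611629529997455360988164641
Sum of its 152 digits: 670.

670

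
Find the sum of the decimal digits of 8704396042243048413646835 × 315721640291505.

183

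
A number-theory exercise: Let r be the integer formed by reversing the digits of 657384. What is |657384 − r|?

173628

Reverse of 657384 is 483756.
|657384 − 483756| = 173628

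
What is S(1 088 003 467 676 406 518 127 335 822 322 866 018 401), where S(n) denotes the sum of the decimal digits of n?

154

1+0+8+8+0+0+3+4+6+7+6+7+6+4+0+6+5+1+8+1+2+7+3+3+5+8+2+2+3+2+2+8+6+6+0+1+8+4+0+1 = 154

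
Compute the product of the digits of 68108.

0

6×8×1×0×8 = 0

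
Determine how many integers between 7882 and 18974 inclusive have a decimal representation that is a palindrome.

The integers in [7882, 18974] that have a decimal representation that is a palindrome: 7887, 7997, 8008, 8118, 8228, 8338, …, 18781, 18881.
111 qualify.

111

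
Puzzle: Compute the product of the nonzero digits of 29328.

2×9×3×2×8 = 864

864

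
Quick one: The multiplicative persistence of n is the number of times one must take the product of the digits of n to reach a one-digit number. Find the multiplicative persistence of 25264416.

25264416 → 11520 → 0 (2 steps)

2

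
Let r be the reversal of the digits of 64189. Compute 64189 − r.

-33957

Reverse of 64189 is 98146.
64189 − 98146 = -33957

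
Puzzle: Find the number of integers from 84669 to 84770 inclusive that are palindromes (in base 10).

1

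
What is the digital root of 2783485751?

2+7+8+3+4+8+5+7+5+1 = 50
5+0 = 5
(Equivalently, 2783485751 mod 9 = 5.)

5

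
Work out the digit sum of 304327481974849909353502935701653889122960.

3+0+4+3+2+7+4+8+1+9+7+4+8+4+9+9+0+9+3+5+3+5+0+2+9+3+5+7+0+1+6+5+3+8+8+9+1+2+2+9+6+0 = 193

193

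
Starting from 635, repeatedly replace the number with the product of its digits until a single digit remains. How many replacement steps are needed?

2

635 → 90 → 0 (2 steps)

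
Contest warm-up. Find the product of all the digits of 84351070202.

8×4×3×5×1×0×7×0×2×0×2 = 0

0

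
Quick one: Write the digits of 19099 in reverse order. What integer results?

Reversing 19099 gives 99091.

99091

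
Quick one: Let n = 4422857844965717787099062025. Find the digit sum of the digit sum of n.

First digit sum: 138.
1+3+8 = 12.

12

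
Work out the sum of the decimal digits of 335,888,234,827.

3+3+5+8+8+8+2+3+4+8+2+7 = 61

61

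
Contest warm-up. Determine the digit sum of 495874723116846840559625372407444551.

165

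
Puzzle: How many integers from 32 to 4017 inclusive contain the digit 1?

The integers in [32, 4017] that contain the digit 1: 41, 51, 61, 71, 81, 91, …, 4016, 4017.
1809 qualify.

1809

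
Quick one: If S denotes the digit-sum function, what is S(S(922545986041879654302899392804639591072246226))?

8

First digit sum: 215.
2+1+5 = 8.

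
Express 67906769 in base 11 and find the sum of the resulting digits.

39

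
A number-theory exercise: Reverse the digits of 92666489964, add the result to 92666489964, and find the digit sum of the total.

66

Reversal of 92666489964 is 46998466629; 92666489964 + 46998466629 = 139664956593.
Digit sum of 139664956593: 1+3+9+6+6+4+9+5+6+5+9+3 = 66.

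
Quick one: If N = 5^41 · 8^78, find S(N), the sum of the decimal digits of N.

254

5^41 · 8^78 = 1255420347077336152767157884641533283220471088892806902579200000000000000000000000000000000000000000
Sum of its 100 digits: 254.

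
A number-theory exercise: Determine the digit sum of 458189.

4+5+8+1+8+9 = 35

35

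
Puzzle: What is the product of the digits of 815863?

8×1×5×8×6×3 = 5760

5760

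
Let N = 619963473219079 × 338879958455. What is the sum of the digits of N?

619963473219079 × 338879958455 = 210093196048098996633362945
Sum of its 27 digits: 125.

125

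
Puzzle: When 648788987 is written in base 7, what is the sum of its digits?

648788987 in base 7 is 22035421040.
Digit sum: 2+2+0+3+5+4+2+1+0+4+0 = 23.

23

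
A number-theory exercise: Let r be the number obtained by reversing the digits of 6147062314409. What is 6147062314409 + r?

15191194921825

Reverse of 6147062314409 is 9044132607416.
6147062314409 + 9044132607416 = 15191194921825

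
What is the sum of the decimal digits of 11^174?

784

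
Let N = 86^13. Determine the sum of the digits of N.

86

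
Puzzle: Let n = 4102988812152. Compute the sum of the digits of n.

4+1+0+2+9+8+8+8+1+2+1+5+2 = 51

51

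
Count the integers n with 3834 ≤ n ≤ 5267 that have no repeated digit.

740

The integers in [3834, 5267] that have no repeated digit: 3840, 3841, 3842, 3845, 3846, 3847, …, 5264, 5267.
740 qualify.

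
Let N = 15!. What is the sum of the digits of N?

45

15! = 1307674368000
Sum of its 13 digits: 45.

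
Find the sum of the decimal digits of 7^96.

370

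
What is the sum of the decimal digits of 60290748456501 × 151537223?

123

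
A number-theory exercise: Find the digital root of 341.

8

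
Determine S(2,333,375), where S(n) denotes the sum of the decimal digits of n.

26

2+3+3+3+3+7+5 = 26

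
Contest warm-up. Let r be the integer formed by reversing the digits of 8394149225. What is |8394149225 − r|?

Reverse of 8394149225 is 5229414938.
|8394149225 − 5229414938| = 3164734287

3164734287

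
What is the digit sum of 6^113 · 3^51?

504

6^113 · 3^51 = 18377028296769282809448008108363057606185069315235518319363237613413514232842200466898798493866464153318249725952
Sum of its 113 digits: 504.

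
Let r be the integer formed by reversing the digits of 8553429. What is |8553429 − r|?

690129

Reverse of 8553429 is 9243558.
|8553429 − 9243558| = 690129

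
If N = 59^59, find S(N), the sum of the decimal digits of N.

470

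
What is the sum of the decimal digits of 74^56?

74^56 = 475309292405880471389412189626407297919055218059715431455928015711052927711457291742923943332985937330176
Sum of its 105 digits: 463.

463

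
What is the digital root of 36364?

4

3+6+3+6+4 = 22
2+2 = 4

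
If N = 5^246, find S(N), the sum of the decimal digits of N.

5^246 = 8843436600416711296395624307507609160822784373182752138264272353452638006438325307362823683555623143998000429000857255523322981321555913414300675867707468569278717041015625
Sum of its 172 digits: 712.

712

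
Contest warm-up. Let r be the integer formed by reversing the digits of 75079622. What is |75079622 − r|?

Reverse of 75079622 is 22697057.
|75079622 − 22697057| = 52382565

52382565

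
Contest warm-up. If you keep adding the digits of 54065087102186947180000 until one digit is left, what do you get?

1

5+4+0+6+5+0+8+7+1+0+2+1+8+6+9+4+7+1+8+0+0+0+0 = 82
8+2 = 10
1+0 = 1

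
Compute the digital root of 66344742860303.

6+6+3+4+4+7+4+2+8+6+0+3+0+3 = 56
5+6 = 11
1+1 = 2
(Equivalently, 66344742860303 mod 9 = 2.)

2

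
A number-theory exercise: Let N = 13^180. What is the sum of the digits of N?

13^180 = 323447214384769666611234037938095486001772740213687263387777429474996281148713429391484608417392848481444616706499567949929414066210226414733647839904525852998787120588520973053349626114475820878789201
Sum of its 201 digits: 946.

946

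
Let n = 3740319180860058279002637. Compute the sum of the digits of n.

99

3+7+4+0+3+1+9+1+8+0+8+6+0+0+5+8+2+7+9+0+0+2+6+3+7 = 99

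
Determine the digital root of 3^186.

The digital root of n equals n mod 9 (or 9 when 9 | n), so we need 3^186 mod 9.
3^186 ≡ 0 (mod 9), so the digital root is 9.

9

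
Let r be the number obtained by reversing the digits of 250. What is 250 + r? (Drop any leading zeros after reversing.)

302

Reverse of 250 is 52.
250 + 52 = 302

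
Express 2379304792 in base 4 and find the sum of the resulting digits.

22

2379304792 in base 4 is 2031310110331120.
Digit sum: 2+0+3+1+3+1+0+1+1+0+3+3+1+1+2+0 = 22.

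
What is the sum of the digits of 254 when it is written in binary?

7

254 in base 2 is 11111110.
Digit sum: 1+1+1+1+1+1+1+0 = 7.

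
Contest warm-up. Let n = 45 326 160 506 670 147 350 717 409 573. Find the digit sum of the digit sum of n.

First digit sum: 114.
1+1+4 = 6.

6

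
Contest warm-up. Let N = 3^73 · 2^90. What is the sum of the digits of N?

3^73 · 2^90 = 83666423453096234037579724162955786641867687038701502046666752
Sum of its 62 digits: 288.

288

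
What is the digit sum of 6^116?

6^116 = 1843083641481566340707871945770164414220238549262930175649740122962600025094496746477715456
Sum of its 91 digits: 387.

387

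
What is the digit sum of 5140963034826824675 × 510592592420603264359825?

5140963034826824675 × 510592592420603264359825 = 2624937643490720516339162757067301388681875
Sum of its 43 digits: 194.

194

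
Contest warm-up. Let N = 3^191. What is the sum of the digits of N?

387

3^191 = 13494588674281093803728157396523884917402502294030101914066705367021922008906273586058258347
Sum of its 92 digits: 387.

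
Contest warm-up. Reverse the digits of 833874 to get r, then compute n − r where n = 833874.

355536

Reverse of 833874 is 478338.
833874 − 478338 = 355536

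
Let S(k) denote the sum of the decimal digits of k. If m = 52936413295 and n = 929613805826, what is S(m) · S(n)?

2891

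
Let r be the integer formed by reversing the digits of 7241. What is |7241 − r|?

Reverse of 7241 is 1427.
|7241 − 1427| = 5814

5814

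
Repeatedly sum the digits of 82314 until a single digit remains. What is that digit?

9

8+2+3+1+4 = 18
1+8 = 9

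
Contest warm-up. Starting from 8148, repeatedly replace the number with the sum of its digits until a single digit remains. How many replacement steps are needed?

8148 → 21 → 3 (2 steps)

2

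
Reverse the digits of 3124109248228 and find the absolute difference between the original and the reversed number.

Reverse of 3124109248228 is 8228429014213.
|3124109248228 − 8228429014213| = 5104319765985

5104319765985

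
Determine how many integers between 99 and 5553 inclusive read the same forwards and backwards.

The integers in [99, 5553] that read the same forwards and backwards: 99, 101, 111, 121, 131, 141, …, 5335, 5445.
136 qualify.

136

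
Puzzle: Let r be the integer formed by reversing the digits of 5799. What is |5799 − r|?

4176

Reverse of 5799 is 9975.
|5799 − 9975| = 4176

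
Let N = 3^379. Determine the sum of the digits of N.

3^379 = 6744589758816132177641561380834646393584875358896360180857195402033891106610172669575706155000580256998703596722646528006242677259989321862877165454212746914255442596431063666487867
Sum of its 181 digits: 846.

846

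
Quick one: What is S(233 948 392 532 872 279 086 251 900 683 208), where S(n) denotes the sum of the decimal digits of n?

146

2+3+3+9+4+8+3+9+2+5+3+2+8+7+2+2+7+9+0+8+6+2+5+1+9+0+0+6+8+3+2+0+8 = 146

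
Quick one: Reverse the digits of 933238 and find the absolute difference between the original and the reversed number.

100899

Reverse of 933238 is 832339.
|933238 − 832339| = 100899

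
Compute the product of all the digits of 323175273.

26460

3×2×3×1×7×5×2×7×3 = 26460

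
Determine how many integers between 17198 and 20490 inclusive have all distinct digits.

The integers in [17198, 20490] that have all distinct digits: 17203, 17204, 17205, 17206, 17208, 17209, …, 20487, 20489.
1086 qualify.

1086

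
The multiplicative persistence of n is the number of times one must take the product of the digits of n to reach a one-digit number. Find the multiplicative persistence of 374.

3

374 → 84 → 32 → 6 (3 steps)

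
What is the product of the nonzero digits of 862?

8×6×2 = 96

96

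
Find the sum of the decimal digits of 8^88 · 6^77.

603

8^88 · 6^77 = 24522522113202759506945926267633305234217539130943715869644939584816064352550877874086774984127581617651153226017533796275310182129442226176
Sum of its 140 digits: 603.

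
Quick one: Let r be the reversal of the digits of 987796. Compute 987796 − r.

Reverse of 987796 is 697789.
987796 − 697789 = 290007

290007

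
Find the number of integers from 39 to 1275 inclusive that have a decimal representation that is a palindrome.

99

The integers in [39, 1275] that have a decimal representation that is a palindrome: 44, 55, 66, 77, 88, 99, …, 1111, 1221.
99 qualify.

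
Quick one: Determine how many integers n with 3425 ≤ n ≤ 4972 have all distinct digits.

813

The integers in [3425, 4972] that have all distinct digits: 3425, 3426, 3427, 3428, 3429, 3450, …, 4971, 4972.
813 qualify.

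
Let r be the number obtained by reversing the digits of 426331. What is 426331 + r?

Reverse of 426331 is 133624.
426331 + 133624 = 559955

559955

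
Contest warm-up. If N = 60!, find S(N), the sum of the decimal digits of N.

288

60! = 8320987112741390144276341183223364380754172606361245952449277696409600000000000000
Sum of its 82 digits: 288.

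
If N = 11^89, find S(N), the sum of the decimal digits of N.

11^89 = 483002055622570383664267456364574754071181656407158782767949026586725305877021836781302416491
Sum of its 93 digits: 410.

410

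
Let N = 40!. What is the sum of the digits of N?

189

40! = 815915283247897734345611269596115894272000000000
Sum of its 48 digits: 189.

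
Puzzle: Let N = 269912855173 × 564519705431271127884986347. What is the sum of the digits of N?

269912855173 × 564519705431271127884986347 = 152371125494375305446116681678893323031
Sum of its 39 digits: 157.

157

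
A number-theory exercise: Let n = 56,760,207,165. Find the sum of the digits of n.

45

5+6+7+6+0+2+0+7+1+6+5 = 45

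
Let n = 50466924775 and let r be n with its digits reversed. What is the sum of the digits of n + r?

47

Reversal of 50466924775 is 57742966405; 50466924775 + 57742966405 = 108209891180.
Digit sum of 108209891180: 1+0+8+2+0+9+8+9+1+1+8+0 = 47.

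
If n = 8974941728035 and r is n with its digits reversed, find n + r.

14283213222833

Reverse of 8974941728035 is 5308271494798.
8974941728035 + 5308271494798 = 14283213222833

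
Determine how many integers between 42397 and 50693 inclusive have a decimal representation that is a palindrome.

The integers in [42397, 50693] that have a decimal representation that is a palindrome: 42424, 42524, 42624, 42724, 42824, 42924, …, 50505, 50605.
83 qualify.

83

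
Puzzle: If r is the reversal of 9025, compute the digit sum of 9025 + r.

14

Reversal of 9025 is 5209; 9025 + 5209 = 14234.
Digit sum of 14234: 1+4+2+3+4 = 14.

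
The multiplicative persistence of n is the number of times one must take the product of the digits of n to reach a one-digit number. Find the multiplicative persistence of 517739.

3

517739 → 6615 → 180 → 0 (3 steps)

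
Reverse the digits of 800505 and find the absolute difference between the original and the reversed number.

295497

Reverse of 800505 is 505008.
|800505 − 505008| = 295497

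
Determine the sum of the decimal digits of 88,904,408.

8+8+9+0+4+4+0+8 = 41

41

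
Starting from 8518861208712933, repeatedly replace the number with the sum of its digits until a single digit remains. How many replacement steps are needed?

2

8518861208712933 → 72 → 9 (2 steps)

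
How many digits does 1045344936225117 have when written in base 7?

18

1045344936225117 in base 7 is 433120452004463613, which has 18 digits.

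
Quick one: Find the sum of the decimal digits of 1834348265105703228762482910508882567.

160

1+8+3+4+3+4+8+2+6+5+1+0+5+7+0+3+2+2+8+7+6+2+4+8+2+9+1+0+5+0+8+8+8+2+5+6+7 = 160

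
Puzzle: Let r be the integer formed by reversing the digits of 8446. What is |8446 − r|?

Reverse of 8446 is 6448.
|8446 − 6448| = 1998

1998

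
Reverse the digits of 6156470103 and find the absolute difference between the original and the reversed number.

3145723587

Reverse of 6156470103 is 3010746516.
|6156470103 − 3010746516| = 3145723587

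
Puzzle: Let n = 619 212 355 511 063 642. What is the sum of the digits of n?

62

6+1+9+2+1+2+3+5+5+5+1+1+0+6+3+6+4+2 = 62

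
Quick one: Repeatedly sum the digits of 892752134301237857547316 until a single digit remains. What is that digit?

8+9+2+7+5+2+1+3+4+3+0+1+2+3+7+8+5+7+5+4+7+3+1+6 = 103
1+0+3 = 4

4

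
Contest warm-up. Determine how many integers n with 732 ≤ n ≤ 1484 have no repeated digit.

403

The integers in [732, 1484] that have no repeated digit: 732, 734, 735, 736, 738, 739, …, 1482, 1483.
403 qualify.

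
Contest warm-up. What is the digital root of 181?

1

1+8+1 = 10
1+0 = 1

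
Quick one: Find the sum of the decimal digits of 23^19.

23^19 = 74615470927590710561908487
Sum of its 26 digits: 122.

122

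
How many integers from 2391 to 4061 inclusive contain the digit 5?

482

The integers in [2391, 4061] that contain the digit 5: 2395, 2405, 2415, 2425, 2435, 2445, …, 4058, 4059.
482 qualify.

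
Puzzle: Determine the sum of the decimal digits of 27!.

108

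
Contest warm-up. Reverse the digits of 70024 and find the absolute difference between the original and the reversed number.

Reverse of 70024 is 42007.
|70024 − 42007| = 28017

28017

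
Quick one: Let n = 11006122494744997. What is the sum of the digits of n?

1+1+0+0+6+1+2+2+4+9+4+7+4+4+9+9+7 = 70

70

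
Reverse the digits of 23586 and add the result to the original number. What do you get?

92118

Reverse of 23586 is 68532.
23586 + 68532 = 92118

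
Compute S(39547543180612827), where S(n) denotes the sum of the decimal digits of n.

75

3+9+5+4+7+5+4+3+1+8+0+6+1+2+8+2+7 = 75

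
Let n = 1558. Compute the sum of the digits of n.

1+5+5+8 = 19

19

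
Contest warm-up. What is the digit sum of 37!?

153

37! = 13763753091226345046315979581580902400000000
Sum of its 44 digits: 153.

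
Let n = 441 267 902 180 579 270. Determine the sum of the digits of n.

4+4+1+2+6+7+9+0+2+1+8+0+5+7+9+2+7+0 = 74

74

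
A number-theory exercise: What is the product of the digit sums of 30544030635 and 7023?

396

S(30544030635) = 3+0+5+4+4+0+3+0+6+3+5 = 33.
S(7023) = 7+0+2+3 = 12.
33 · 12 = 396.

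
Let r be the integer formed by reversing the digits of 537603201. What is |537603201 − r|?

435296466

Reverse of 537603201 is 102306735.
|537603201 − 102306735| = 435296466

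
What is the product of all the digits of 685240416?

0

6×8×5×2×4×0×4×1×6 = 0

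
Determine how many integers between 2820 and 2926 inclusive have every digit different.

The integers in [2820, 2926] that have every digit different: 2830, 2831, 2834, 2835, 2836, 2837, …, 2917, 2918.
56 qualify.

56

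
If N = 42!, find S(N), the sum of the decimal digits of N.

42! = 1405006117752879898543142606244511569936384000000000
Sum of its 52 digits: 189.

189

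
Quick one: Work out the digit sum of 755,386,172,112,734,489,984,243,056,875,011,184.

159

7+5+5+3+8+6+1+7+2+1+1+2+7+3+4+4+8+9+9+8+4+2+4+3+0+5+6+8+7+5+0+1+1+1+8+4 = 159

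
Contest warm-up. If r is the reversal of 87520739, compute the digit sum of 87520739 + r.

Reversal of 87520739 is 93702578; 87520739 + 93702578 = 181223317.
Digit sum of 181223317: 1+8+1+2+2+3+3+1+7 = 28.

28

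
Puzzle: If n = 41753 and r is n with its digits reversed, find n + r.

Reverse of 41753 is 35714.
41753 + 35714 = 77467

77467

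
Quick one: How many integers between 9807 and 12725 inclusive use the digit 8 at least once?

789

The integers in [9807, 12725] that use the digit 8 at least once: 9807, 9808, 9809, 9810, 9811, 9812, …, 12708, 12718.
789 qualify.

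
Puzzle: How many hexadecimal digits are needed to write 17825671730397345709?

16

17825671730397345709 in base 16 is F76181FE8D0E77AD, which has 16 digits.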